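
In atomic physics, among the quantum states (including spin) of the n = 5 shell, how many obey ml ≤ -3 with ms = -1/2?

With n = 5 the allowed l are 0, 1, …, 4.
Contributions: l=3 → 1; l=4 → 2.
Orbitals: 1 + 2 = 3. With ms fixed to a single value there is one state per orbital, giving 3 states.

3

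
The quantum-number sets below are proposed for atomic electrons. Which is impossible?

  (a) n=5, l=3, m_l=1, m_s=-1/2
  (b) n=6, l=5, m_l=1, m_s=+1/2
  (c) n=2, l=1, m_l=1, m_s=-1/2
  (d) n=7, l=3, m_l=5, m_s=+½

(d) has |m_l| = 5 > l = 3, violating −l ≤ m_l ≤ l.
The remaining sets (a), (b), (c) satisfy all four rules.

(d)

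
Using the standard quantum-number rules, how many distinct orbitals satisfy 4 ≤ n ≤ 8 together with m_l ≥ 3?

35

For each n in the range, tally the orbitals obeying m_l ≥ 3:
n=4 → 1; n=5 → 3; n=6 → 6; n=7 → 10; n=8 → 15.
Total orbitals: 1 + 3 + 6 + 10 + 15 = 35.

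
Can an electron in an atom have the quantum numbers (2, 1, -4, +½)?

Not allowed

The magnetic quantum number must satisfy −l ≤ ml ≤ l. With l = 1, ml can only be -1, 0, 1, so ml = -4 is forbidden.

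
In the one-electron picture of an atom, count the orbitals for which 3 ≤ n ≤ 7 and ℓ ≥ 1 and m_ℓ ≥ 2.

35

Go shell by shell, enumerating (ℓ, m_ℓ) with ℓ ≥ 1 and m_ℓ ≥ 2:
n=3 → 1; n=4 → 3; n=5 → 6; n=6 → 10; n=7 → 15.
Total orbitals: 1 + 3 + 6 + 10 + 15 = 35.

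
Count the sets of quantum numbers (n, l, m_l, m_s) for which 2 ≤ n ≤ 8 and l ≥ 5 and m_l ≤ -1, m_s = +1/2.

Work shell by shell — for each n, count the (l, m_l) pairs that satisfy l ≥ 5 and m_l ≤ -1:
n=6 → 5; n=7 → 11; n=8 → 18.
Orbitals: 5 + 11 + 18 = 34. With m_s fixed to +1/2 there is one state per orbital, so 34 states.

34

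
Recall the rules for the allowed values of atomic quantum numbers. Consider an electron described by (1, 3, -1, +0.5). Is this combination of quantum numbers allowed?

Not allowed

The orbital quantum number must satisfy 0 ≤ l ≤ n−1. With n = 1 the allowed l values are 0, so l = 3 is out of range.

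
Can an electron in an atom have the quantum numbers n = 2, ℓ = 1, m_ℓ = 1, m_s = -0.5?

n = 2 is a positive integer. ℓ = 1 satisfies 0 ≤ ℓ ≤ n−1 = 1. m_ℓ = 1 lies in the range −ℓ … +ℓ (here −1 … 1). m_s = -1/2 is one of ±1/2.
All four constraints are satisfied.

Allowed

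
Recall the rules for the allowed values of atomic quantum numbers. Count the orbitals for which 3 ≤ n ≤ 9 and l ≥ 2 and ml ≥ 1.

112

Work shell by shell — for each n, count the (l, ml) pairs that satisfy l ≥ 2 and ml ≥ 1:
n=3 → 2; n=4 → 5; n=5 → 9; n=6 → 14; n=7 → 20; n=8 → 27; n=9 → 35.
Total orbitals: 2 + 5 + 9 + 14 + 20 + 27 + 35 = 112.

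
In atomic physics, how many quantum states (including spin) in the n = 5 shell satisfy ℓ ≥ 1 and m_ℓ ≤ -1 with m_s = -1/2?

With n = 5 the allowed ℓ are 0, 1, …, 4.
Contributions: ℓ=1 → 1; ℓ=2 → 2; ℓ=3 → 3; ℓ=4 → 4.
Orbitals: 1 + 2 + 3 + 4 = 10. With m_s fixed to a single value there is one state per orbital, giving 10 states.

10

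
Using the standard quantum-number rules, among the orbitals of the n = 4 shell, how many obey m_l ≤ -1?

6

With n = 4 the allowed l are 0, 1, …, 3.
The (l, m_l) pairs meeting m_l ≤ -1 give: l=1 → 1; l=2 → 2; l=3 → 3.
Total orbitals: 1 + 2 + 3 = 6.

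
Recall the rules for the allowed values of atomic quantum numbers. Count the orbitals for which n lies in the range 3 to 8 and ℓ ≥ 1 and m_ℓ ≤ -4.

Per-shell orbital counts meeting the constraint:
n=5 → 1; n=6 → 3; n=7 → 6; n=8 → 10.
Total orbitals: 1 + 3 + 6 + 10 = 20.

20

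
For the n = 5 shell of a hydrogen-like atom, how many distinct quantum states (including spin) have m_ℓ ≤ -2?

Contributions: ℓ=2 → 1; ℓ=3 → 2; ℓ=4 → 3.
Orbitals: 1 + 2 + 3 = 6. Each orbital carries two spin states, so 6 × 2 = 12 states.

12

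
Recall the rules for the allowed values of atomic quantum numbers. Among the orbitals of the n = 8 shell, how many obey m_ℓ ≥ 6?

3

The n = 8 shell has ℓ = 0 through 7; check each.
Orbitals with m_ℓ ≥ 6, by ℓ: ℓ=6 → 1; ℓ=7 → 2.
Total orbitals: 1 + 2 = 3.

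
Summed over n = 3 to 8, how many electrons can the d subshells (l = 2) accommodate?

A d subshell (l = 2) exists for every n ≥ 3, so shells n = 3, 4, 5, 6, 7, 8 each contribute one — 6 subshells.
Since each d subshell holds 2(2·2+1) = 10 electrons, the total is 6 × 10 = 60.

60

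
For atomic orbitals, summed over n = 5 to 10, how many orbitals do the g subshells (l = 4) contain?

A g subshell (l = 4) exists for every n ≥ 5, so shells n = 5, 6, 7, 8, 9, 10 each contribute one — 6 subshells.
Since each g subshell has 2·4+1 = 9 orbitals, the total is 6 × 9 = 54.

54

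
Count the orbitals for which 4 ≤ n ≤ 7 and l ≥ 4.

Count contributing orbitals for each principal shell:
n=5 → 9; n=6 → 20; n=7 → 33.
Total orbitals: 9 + 20 + 33 = 62.

62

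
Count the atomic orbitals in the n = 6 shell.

The n = 6 shell contains n² = 6² = 36 orbitals.

36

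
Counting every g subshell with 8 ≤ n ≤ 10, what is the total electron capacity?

54

A g subshell (ℓ = 4) exists for every n ≥ 5, so shells n = 8, 9, 10 each contribute one — 3 subshells.
Since each g subshell holds 2(2·4+1) = 18 electrons, the total is 3 × 18 = 54.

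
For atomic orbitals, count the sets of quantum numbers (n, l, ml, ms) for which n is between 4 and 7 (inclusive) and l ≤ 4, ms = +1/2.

91

Treat each shell separately and count matching orbitals:
n=4 → 16; n=5 → 25; n=6 → 25; n=7 → 25.
Orbitals: 16 + 25 + 25 + 25 = 91. With ms fixed to +1/2 there is one state per orbital, so 91 states.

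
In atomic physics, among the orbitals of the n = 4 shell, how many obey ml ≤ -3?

The n = 4 shell has l = 0 through 3; check each.
Per l-value: l=3 → 1.
Total orbitals: 1.

1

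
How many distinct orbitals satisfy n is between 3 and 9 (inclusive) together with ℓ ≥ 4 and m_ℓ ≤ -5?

20

Per-shell orbital counts meeting the constraint:
n=6 → 1; n=7 → 3; n=8 → 6; n=9 → 10.
Total orbitals: 1 + 3 + 6 + 10 = 20.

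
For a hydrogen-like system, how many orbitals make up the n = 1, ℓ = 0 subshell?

1

A subshell has 2ℓ+1 orbitals; with ℓ = 0, that's 1.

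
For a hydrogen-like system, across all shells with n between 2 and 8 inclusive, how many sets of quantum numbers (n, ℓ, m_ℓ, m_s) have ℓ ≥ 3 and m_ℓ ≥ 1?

Count contributing orbitals for each principal shell:
n=4 → 3; n=5 → 7; n=6 → 12; n=7 → 18; n=8 → 25.
Orbitals: 3 + 7 + 12 + 18 + 25 = 65. Including both spin states (m_s = ±1/2) gives 2 × 65 = 130 states.

130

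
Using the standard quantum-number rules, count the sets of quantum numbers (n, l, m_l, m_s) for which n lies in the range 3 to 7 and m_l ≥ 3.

40

Count contributing orbitals for each principal shell:
n=4 → 1; n=5 → 3; n=6 → 6; n=7 → 10.
Orbitals: 1 + 3 + 6 + 10 = 20. Including both spin states (m_s = ±1/2) gives 2 × 20 = 40 states.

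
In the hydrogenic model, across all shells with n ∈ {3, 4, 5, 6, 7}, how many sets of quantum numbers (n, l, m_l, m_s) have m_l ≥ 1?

Treat each shell separately and count matching orbitals:
n=3 → 3; n=4 → 6; n=5 → 10; n=6 → 15; n=7 → 21.
Orbitals: 3 + 6 + 10 + 15 + 21 = 55. Including both spin states (m_s = ±1/2) gives 2 × 55 = 110 states.

110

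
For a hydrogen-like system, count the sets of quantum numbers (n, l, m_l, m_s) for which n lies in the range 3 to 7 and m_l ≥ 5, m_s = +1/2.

4

Count contributing orbitals for each principal shell:
n=6 → 1; n=7 → 3.
Orbitals: 1 + 3 = 4. With m_s fixed to +1/2 there is one state per orbital, so 4 states.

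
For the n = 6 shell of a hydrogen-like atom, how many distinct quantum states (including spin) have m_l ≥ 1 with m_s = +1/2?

Go through l = 0, …, 5 (the values permitted for n = 6).
Contributions: l=1 → 1; l=2 → 2; l=3 → 3; l=4 → 4; l=5 → 5.
Orbitals: 1 + 2 + 3 + 4 + 5 = 15. With m_s fixed to a single value there is one state per orbital, giving 15 states.

15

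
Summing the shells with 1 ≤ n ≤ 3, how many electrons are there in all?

Shell n has n² orbitals: 1²=1 + 2²=4 + 3²=9 = 14 orbitals.
Two spin states per orbital: 2 × 14 = 28 electrons.

28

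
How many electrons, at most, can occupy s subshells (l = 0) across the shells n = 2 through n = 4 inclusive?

6

An s subshell (l = 0) exists for every n ≥ 1, so shells n = 2, 3, 4 each contribute one — 3 subshells.
Since each s subshell holds 2(2·0+1) = 2 electrons, the total is 3 × 2 = 6.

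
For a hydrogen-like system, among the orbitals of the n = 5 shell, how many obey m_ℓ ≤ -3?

For n = 5, ℓ ranges over 0 … 4.
Contributions: ℓ=3 → 1; ℓ=4 → 2.
Total orbitals: 1 + 2 = 3.

3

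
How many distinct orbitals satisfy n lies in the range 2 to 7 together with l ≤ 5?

Per-shell orbital counts meeting the constraint:
n=2 → 4; n=3 → 9; n=4 → 16; n=5 → 25; n=6 → 36; n=7 → 36.
Total orbitals: 4 + 9 + 16 + 25 + 36 + 36 = 126.

126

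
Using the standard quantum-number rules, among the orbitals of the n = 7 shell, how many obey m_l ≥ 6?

1

Contributions: l=6 → 1.
Total orbitals: 1.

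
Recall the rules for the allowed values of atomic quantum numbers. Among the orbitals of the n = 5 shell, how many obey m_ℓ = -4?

With n = 5 the allowed ℓ are 0, 1, …, 4.
Orbitals with m_ℓ = -4, by ℓ: ℓ=4 → 1.
Total orbitals: 1.

1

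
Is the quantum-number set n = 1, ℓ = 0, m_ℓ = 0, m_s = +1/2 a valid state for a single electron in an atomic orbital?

n = 1 is a positive integer. ℓ = 0 satisfies 0 ≤ ℓ ≤ n−1 = 0. m_ℓ = 0 lies in the range −ℓ … +ℓ (here 0). m_s = +1/2 is one of ±1/2.
All four constraints are satisfied.

Allowed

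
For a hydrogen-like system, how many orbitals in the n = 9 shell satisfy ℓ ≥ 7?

32

Orbitals with ℓ ≥ 7, by ℓ: ℓ=7 → 15; ℓ=8 → 17.
Total orbitals: 15 + 17 = 32.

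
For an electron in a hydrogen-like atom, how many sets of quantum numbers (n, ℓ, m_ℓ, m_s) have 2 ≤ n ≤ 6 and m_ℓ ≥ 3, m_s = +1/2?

Per-shell orbital counts meeting the constraint:
n=4 → 1; n=5 → 3; n=6 → 6.
Orbitals: 1 + 3 + 6 = 10. With m_s fixed to +1/2 there is one state per orbital, so 10 states.

10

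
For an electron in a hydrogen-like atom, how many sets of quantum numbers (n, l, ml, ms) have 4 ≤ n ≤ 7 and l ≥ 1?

244

Per-shell orbital counts meeting the constraint:
n=4 → 15; n=5 → 24; n=6 → 35; n=7 → 48.
Orbitals: 15 + 24 + 35 + 48 = 122. Including both spin states (ms = ±1/2) gives 2 × 122 = 244 states.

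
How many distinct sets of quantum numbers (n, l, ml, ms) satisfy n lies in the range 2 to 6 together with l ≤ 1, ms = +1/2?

Treat each shell separately and count matching orbitals:
n=2 → 4; n=3 → 4; n=4 → 4; n=5 → 4; n=6 → 4.
Orbitals: 4 + 4 + 4 + 4 + 4 = 20. With ms fixed to +1/2 there is one state per orbital, so 20 states.

20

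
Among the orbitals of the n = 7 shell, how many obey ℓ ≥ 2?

Per ℓ-value: ℓ=2 → 5; ℓ=3 → 7; ℓ=4 → 9; ℓ=5 → 11; ℓ=6 → 13.
Total orbitals: 5 + 7 + 9 + 11 + 13 = 45.

45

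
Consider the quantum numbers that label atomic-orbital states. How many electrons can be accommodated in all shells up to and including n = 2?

Total orbitals = 1² + 2² = 5. Doubling for spin gives 10 electrons.

10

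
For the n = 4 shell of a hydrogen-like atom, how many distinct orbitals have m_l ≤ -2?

3

Go through l = 0, …, 3 (the values permitted for n = 4).
The (l, m_l) pairs meeting m_l ≤ -2 give: l=2 → 1; l=3 → 2.
Total orbitals: 1 + 2 = 3.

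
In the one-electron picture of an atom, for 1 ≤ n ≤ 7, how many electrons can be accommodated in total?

280

Total orbitals = 1² + 2² + 3² + 4² + 5² + 6² + 7² = 140. Doubling for spin gives 280 electrons.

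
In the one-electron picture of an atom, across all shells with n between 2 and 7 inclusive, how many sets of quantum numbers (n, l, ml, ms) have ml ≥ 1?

Go shell by shell, enumerating (l, ml) with ml ≥ 1:
n=2 → 1; n=3 → 3; n=4 → 6; n=5 → 10; n=6 → 15; n=7 → 21.
Orbitals: 1 + 3 + 6 + 10 + 15 + 21 = 56. Including both spin states (ms = ±1/2) gives 2 × 56 = 112 states.

112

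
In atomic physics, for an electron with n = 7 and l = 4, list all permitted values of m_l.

m_l takes every integer from −l to +l. With l = 4 that gives the 9 values -4, -3, -2, -1, 0, 1, 2, 3, 4.

-4, -3, -2, -1, 0, 1, 2, 3, 4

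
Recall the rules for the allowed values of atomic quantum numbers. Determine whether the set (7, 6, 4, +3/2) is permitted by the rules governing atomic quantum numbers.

The spin quantum number for an electron can only be m_s = +1/2 or −1/2; m_s = +3/2 is not one of those.

Not allowed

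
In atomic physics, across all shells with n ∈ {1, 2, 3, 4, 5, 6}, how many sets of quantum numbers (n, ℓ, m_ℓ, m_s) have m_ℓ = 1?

Go shell by shell, enumerating (ℓ, m_ℓ) with m_ℓ = 1:
n=2 → 1; n=3 → 2; n=4 → 3; n=5 → 4; n=6 → 5.
Orbitals: 1 + 2 + 3 + 4 + 5 = 15. Including both spin states (m_s = ±1/2) gives 2 × 15 = 30 states.

30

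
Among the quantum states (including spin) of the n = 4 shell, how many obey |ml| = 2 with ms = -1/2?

The (l, ml) pairs meeting |ml| = 2 give: l=2 → 2; l=3 → 2.
Orbitals: 2 + 2 = 4. With ms fixed to a single value there is one state per orbital, giving 4 states.

4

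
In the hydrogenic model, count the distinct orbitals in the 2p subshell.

A subshell has 2l+1 orbitals; with l = 1, that's 3.

3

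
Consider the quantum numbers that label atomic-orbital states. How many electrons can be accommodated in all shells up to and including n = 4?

Total orbitals = 1² + 2² + 3² + 4² = 30. Doubling for spin gives 60 electrons.

60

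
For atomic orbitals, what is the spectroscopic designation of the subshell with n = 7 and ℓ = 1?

ℓ = 1 corresponds to the letter 'p', so the subshell is 7p.

7p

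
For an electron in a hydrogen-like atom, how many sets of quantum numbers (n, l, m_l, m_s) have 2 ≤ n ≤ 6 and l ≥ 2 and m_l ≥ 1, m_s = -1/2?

30

Work shell by shell — for each n, count the (l, m_l) pairs that satisfy l ≥ 2 and m_l ≥ 1:
n=3 → 2; n=4 → 5; n=5 → 9; n=6 → 14.
Orbitals: 2 + 5 + 9 + 14 = 30. With m_s fixed to -1/2 there is one state per orbital, so 30 states.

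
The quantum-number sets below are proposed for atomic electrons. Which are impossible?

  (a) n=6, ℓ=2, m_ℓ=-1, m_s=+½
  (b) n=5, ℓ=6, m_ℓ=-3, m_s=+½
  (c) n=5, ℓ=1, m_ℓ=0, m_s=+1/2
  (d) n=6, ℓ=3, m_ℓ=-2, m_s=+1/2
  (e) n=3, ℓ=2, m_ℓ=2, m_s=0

(b) has ℓ = 6 ≥ n = 5, violating 0 ≤ ℓ ≤ n−1.
(e) has m_s = 0, but an electron's spin must be ±1/2.
The remaining sets (a), (c), (d) satisfy all four rules.

(b) and (e)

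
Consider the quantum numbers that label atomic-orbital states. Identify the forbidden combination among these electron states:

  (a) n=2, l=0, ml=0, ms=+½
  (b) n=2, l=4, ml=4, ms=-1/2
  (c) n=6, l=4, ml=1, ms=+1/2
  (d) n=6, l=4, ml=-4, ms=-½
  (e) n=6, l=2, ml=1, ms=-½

(b) has l = 4 ≥ n = 2, violating 0 ≤ l ≤ n−1.
The remaining sets (a), (c), (d), (e) satisfy all four rules.

(b)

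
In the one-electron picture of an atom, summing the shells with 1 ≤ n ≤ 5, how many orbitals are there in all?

Shell n has n² orbitals: 1²=1 + 2²=4 + 3²=9 + 4²=16 + 5²=25 = 55 orbitals.

55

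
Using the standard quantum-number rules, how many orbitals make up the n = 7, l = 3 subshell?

7

A subshell has 2l+1 orbitals; with l = 3, that's 7.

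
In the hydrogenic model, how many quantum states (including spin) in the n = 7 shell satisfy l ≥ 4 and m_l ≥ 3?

18

With n = 7 the allowed l are 0, 1, …, 6.
Per l-value: l=4 → 2; l=5 → 3; l=6 → 4.
Orbitals: 2 + 3 + 4 = 9. Each orbital carries two spin states, so 9 × 2 = 18 states.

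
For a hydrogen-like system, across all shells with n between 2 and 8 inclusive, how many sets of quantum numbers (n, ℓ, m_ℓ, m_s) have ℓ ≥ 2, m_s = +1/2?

175

Treat each shell separately and count matching orbitals:
n=3 → 5; n=4 → 12; n=5 → 21; n=6 → 32; n=7 → 45; n=8 → 60.
Orbitals: 5 + 12 + 21 + 32 + 45 + 60 = 175. With m_s fixed to +1/2 there is one state per orbital, so 175 states.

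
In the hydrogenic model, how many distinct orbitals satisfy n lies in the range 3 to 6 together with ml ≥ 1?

34

Work shell by shell — for each n, count the (l, ml) pairs that satisfy ml ≥ 1:
n=3 → 3; n=4 → 6; n=5 → 10; n=6 → 15.
Total orbitals: 3 + 6 + 10 + 15 = 34.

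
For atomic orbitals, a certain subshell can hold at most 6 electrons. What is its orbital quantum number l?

l = 1 (p)

2(2l+1) = 6 ⇒ 2l+1 = 3 ⇒ l = 1.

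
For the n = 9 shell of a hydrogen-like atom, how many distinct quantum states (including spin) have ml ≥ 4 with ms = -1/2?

For n = 9, l ranges over 0 … 8.
The (l, ml) pairs meeting ml ≥ 4 give: l=4 → 1; l=5 → 2; l=6 → 3; l=7 → 4; l=8 → 5.
Orbitals: 1 + 2 + 3 + 4 + 5 = 15. With ms fixed to a single value there is one state per orbital, giving 15 states.

15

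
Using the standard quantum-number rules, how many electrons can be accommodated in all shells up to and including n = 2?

Total orbitals = 1² + 2² = 5. Doubling for spin gives 10 electrons.

10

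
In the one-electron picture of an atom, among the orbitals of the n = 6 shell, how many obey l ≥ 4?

Orbitals with l ≥ 4, by l: l=4 → 9; l=5 → 11.
Total orbitals: 9 + 11 = 20.

20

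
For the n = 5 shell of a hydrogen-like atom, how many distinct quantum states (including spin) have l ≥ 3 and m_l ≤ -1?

The (l, m_l) pairs meeting l ≥ 3 and m_l ≤ -1 give: l=3 → 3; l=4 → 4.
Orbitals: 3 + 4 = 7. Each orbital carries two spin states, so 7 × 2 = 14 states.

14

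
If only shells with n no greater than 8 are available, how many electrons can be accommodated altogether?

Total orbitals = 1² + 2² + 3² + 4² + 5² + 6² + 7² + 8² = 204. Doubling for spin gives 408 electrons.

408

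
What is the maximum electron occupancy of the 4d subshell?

10

A subshell with l = 2 has 2l+1 = 5 orbitals, each holding 2 electrons (spin ±1/2), so 5 × 2 = 10.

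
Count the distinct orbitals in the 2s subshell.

1

A subshell has 2l+1 orbitals; with l = 0, that's 1.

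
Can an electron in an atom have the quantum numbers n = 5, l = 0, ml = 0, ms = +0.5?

n = 5 is a positive integer. l = 0 satisfies 0 ≤ l ≤ n−1 = 4. ml = 0 lies in the range −l … +l (here 0). ms = +1/2 is one of ±1/2.
All four constraints are satisfied.

Yes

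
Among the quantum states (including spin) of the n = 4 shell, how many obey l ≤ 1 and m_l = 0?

4

The n = 4 shell has l = 0 through 3; check each.
The (l, m_l) pairs meeting l ≤ 1 and m_l = 0 give: l=0 → 1; l=1 → 1.
Orbitals: 1 + 1 = 2. Each orbital carries two spin states, so 2 × 2 = 4 states.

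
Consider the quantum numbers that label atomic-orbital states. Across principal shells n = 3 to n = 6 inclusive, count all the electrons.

Shell n has n² orbitals: 3²=9 + 4²=16 + 5²=25 + 6²=36 = 86 orbitals.
Two spin states per orbital: 2 × 86 = 172 electrons.

172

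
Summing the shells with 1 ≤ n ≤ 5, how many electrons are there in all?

Shell n has n² orbitals: 1²=1 + 2²=4 + 3²=9 + 4²=16 + 5²=25 = 55 orbitals.
Two spin states per orbital: 2 × 55 = 110 electrons.

110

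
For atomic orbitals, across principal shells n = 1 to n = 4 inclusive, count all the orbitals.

Shell n has n² orbitals: 1²=1 + 2²=4 + 3²=9 + 4²=16 = 30 orbitals.

30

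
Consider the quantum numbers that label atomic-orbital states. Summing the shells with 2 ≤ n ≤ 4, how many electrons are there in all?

58

Shell n has n² orbitals: 2²=4 + 3²=9 + 4²=16 = 29 orbitals.
Two spin states per orbital: 2 × 29 = 58 electrons.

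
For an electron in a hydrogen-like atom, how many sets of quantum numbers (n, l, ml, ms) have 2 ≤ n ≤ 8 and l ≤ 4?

Work shell by shell — for each n, count the (l, ml) pairs that satisfy l ≤ 4:
n=2 → 4; n=3 → 9; n=4 → 16; n=5 → 25; n=6 → 25; n=7 → 25; n=8 → 25.
Orbitals: 4 + 9 + 16 + 25 + 25 + 25 + 25 = 129. Including both spin states (ms = ±1/2) gives 2 × 129 = 258 states.

258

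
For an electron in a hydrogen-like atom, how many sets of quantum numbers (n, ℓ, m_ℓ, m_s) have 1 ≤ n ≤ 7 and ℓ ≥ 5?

70

Treat each shell separately and count matching orbitals:
n=6 → 11; n=7 → 24.
Orbitals: 11 + 24 = 35. Including both spin states (m_s = ±1/2) gives 2 × 35 = 70 states.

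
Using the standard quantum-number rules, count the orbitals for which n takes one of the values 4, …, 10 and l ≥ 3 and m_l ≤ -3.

Work shell by shell — for each n, count the (l, m_l) pairs that satisfy l ≥ 3 and m_l ≤ -3:
n=4 → 1; n=5 → 3; n=6 → 6; n=7 → 10; n=8 → 15; n=9 → 21; n=10 → 28.
Total orbitals: 1 + 3 + 6 + 10 + 15 + 21 + 28 = 84.

84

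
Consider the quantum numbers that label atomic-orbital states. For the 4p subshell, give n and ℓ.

n = 4, ℓ = 1

The leading integer gives n = 4; the letter 'p' means ℓ = 1.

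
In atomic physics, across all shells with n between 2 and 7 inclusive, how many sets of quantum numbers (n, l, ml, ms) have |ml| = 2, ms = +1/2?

30

Treat each shell separately and count matching orbitals:
n=3 → 2; n=4 → 4; n=5 → 6; n=6 → 8; n=7 → 10.
Orbitals: 2 + 4 + 6 + 8 + 10 = 30. With ms fixed to +1/2 there is one state per orbital, so 30 states.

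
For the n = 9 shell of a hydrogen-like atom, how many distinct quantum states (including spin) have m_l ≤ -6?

12

The (l, m_l) pairs meeting m_l ≤ -6 give: l=6 → 1; l=7 → 2; l=8 → 3.
Orbitals: 1 + 2 + 3 = 6. Each orbital carries two spin states, so 6 × 2 = 12 states.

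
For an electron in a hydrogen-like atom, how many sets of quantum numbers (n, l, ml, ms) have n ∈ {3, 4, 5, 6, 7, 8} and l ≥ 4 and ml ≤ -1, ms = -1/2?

50

For each n in the range, tally the orbitals obeying l ≥ 4 and ml ≤ -1:
n=5 → 4; n=6 → 9; n=7 → 15; n=8 → 22.
Orbitals: 4 + 9 + 15 + 22 = 50. With ms fixed to -1/2 there is one state per orbital, so 50 states.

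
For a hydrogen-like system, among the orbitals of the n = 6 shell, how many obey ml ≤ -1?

15

For n = 6, l ranges over 0 … 5.
Per l-value: l=1 → 1; l=2 → 2; l=3 → 3; l=4 → 4; l=5 → 5.
Total orbitals: 1 + 2 + 3 + 4 + 5 = 15.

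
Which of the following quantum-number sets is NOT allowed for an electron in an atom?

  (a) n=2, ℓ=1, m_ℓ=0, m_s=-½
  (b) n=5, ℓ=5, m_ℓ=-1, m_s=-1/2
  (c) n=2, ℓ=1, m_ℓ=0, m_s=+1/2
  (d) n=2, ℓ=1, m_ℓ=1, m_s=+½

(b)

(b) has ℓ = 5 ≥ n = 5, violating 0 ≤ ℓ ≤ n−1.
The remaining sets (a), (c), (d) satisfy all four rules.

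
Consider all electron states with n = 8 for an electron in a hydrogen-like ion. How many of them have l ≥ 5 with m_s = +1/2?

39

With n = 8 the allowed l are 0, 1, …, 7.
Per l-value: l=5 → 11; l=6 → 13; l=7 → 15.
Orbitals: 11 + 13 + 15 = 39. With m_s fixed to a single value there is one state per orbital, giving 39 states.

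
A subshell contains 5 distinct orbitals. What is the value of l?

l = 2

2l+1 = 5 gives l = 2.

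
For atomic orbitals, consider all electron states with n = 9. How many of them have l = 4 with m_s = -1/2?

9

With n = 9 the allowed l are 0, 1, …, 8.
Per l-value: l=4 → 9.
Orbitals: 9. With m_s fixed to a single value there is one state per orbital, giving 9 states.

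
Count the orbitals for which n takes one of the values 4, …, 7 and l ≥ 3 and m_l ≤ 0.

Go shell by shell, enumerating (l, m_l) with l ≥ 3 and m_l ≤ 0:
n=4 → 4; n=5 → 9; n=6 → 15; n=7 → 22.
Total orbitals: 4 + 9 + 15 + 22 = 50.

50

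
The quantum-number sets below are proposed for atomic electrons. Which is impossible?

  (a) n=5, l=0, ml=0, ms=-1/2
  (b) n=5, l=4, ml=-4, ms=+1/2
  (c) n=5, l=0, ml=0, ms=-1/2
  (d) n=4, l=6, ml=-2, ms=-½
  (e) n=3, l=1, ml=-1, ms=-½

(d) has l = 6 ≥ n = 4, violating 0 ≤ l ≤ n−1.
The remaining sets (a), (b), (c), (e) satisfy all four rules.

(d)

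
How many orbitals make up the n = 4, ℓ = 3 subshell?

7

A subshell has 2ℓ+1 orbitals; with ℓ = 3, that's 7.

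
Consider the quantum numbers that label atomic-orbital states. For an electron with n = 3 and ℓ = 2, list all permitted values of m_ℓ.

m_ℓ takes every integer from −ℓ to +ℓ. With ℓ = 2 that gives the 5 values -2, -1, 0, 1, 2.

-2, -1, 0, 1, 2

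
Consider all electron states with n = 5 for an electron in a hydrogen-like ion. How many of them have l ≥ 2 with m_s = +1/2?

21

Orbitals with l ≥ 2, by l: l=2 → 5; l=3 → 7; l=4 → 9.
Orbitals: 5 + 7 + 9 = 21. With m_s fixed to a single value there is one state per orbital, giving 21 states.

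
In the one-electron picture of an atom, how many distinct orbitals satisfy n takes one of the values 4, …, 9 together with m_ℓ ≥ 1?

Work shell by shell — for each n, count the (ℓ, m_ℓ) pairs that satisfy m_ℓ ≥ 1:
n=4 → 6; n=5 → 10; n=6 → 15; n=7 → 21; n=8 → 28; n=9 → 36.
Total orbitals: 6 + 10 + 15 + 21 + 28 + 36 = 116.

116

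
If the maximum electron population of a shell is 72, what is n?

2n² = 72 ⇒ n² = 36 ⇒ n = 6.

n = 6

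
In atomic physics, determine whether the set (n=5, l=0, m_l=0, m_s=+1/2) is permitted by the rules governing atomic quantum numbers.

Allowed

n = 5 is a positive integer. l = 0 satisfies 0 ≤ l ≤ n−1 = 4. m_l = 0 lies in the range −l … +l (here 0). m_s = +1/2 is one of ±1/2.
All four constraints are satisfied.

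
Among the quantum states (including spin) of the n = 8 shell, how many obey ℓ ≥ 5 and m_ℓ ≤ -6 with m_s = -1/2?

Contributions: ℓ=6 → 1; ℓ=7 → 2.
Orbitals: 1 + 2 = 3. With m_s fixed to a single value there is one state per orbital, giving 3 states.

3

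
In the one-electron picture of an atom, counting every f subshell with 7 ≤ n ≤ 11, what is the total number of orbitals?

An f subshell (l = 3) exists for every n ≥ 4, so shells n = 7, 8, 9, 10, 11 each contribute one — 5 subshells.
Since each f subshell has 2·3+1 = 7 orbitals, the total is 5 × 7 = 35.

35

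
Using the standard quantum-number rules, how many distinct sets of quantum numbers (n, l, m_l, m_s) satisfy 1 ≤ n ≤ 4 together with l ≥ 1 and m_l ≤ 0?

Go shell by shell, enumerating (l, m_l) with l ≥ 1 and m_l ≤ 0:
n=2 → 2; n=3 → 5; n=4 → 9.
Orbitals: 2 + 5 + 9 = 16. Including both spin states (m_s = ±1/2) gives 2 × 16 = 32 states.

32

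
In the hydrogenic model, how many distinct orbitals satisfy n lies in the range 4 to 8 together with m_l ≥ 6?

Go shell by shell, enumerating (l, m_l) with m_l ≥ 6:
n=7 → 1; n=8 → 3.
Total orbitals: 1 + 3 = 4.

4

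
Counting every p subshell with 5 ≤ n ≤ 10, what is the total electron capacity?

36

A p subshell (l = 1) exists for every n ≥ 2, so shells n = 5, 6, 7, 8, 9, 10 each contribute one — 6 subshells.
Since each p subshell holds 2(2·1+1) = 6 electrons, the total is 6 × 6 = 36.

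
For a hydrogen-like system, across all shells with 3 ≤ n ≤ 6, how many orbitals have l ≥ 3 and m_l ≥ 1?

22

Work shell by shell — for each n, count the (l, m_l) pairs that satisfy l ≥ 3 and m_l ≥ 1:
n=4 → 3; n=5 → 7; n=6 → 12.
Total orbitals: 3 + 7 + 12 = 22.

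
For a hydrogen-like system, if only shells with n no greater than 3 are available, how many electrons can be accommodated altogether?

28

Total orbitals = 1² + 2² + 3² = 14. Doubling for spin gives 28 electrons.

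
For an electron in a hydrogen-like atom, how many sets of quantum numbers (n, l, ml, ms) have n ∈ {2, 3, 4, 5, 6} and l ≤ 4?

158

Work shell by shell — for each n, count the (l, ml) pairs that satisfy l ≤ 4:
n=2 → 4; n=3 → 9; n=4 → 16; n=5 → 25; n=6 → 25.
Orbitals: 4 + 9 + 16 + 25 + 25 = 79. Including both spin states (ms = ±1/2) gives 2 × 79 = 158 states.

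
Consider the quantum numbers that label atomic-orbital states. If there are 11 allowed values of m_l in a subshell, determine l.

l = 5 (h)

m_l ranges over 2l+1 integers, so 2l+1 = 11 ⇒ l = 5.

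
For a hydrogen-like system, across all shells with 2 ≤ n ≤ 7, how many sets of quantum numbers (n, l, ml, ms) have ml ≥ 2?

70

Count contributing orbitals for each principal shell:
n=3 → 1; n=4 → 3; n=5 → 6; n=6 → 10; n=7 → 15.
Orbitals: 1 + 3 + 6 + 10 + 15 = 35. Including both spin states (ms = ±1/2) gives 2 × 35 = 70 states.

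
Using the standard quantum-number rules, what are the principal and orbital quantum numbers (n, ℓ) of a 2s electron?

The leading integer gives n = 2; the letter 's' means ℓ = 0.

n = 2, ℓ = 0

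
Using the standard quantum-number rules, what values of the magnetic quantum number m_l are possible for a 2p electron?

The 2p subshell has l = 1, and m_l takes every integer from −l to +l. With l = 1 that gives the 3 values -1, 0, 1.

-1, 0, 1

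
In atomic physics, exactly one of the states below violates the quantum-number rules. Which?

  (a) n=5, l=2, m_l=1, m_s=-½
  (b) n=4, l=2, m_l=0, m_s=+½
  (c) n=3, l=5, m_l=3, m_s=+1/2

(c)

(c) has l = 5 ≥ n = 3, violating 0 ≤ l ≤ n−1.
The remaining sets (a), (b) satisfy all four rules.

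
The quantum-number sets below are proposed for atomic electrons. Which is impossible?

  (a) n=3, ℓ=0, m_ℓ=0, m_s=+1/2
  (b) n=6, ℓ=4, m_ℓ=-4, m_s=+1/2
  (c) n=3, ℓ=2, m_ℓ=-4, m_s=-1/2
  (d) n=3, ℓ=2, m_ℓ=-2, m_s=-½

(c) has |m_ℓ| = 4 > ℓ = 2, violating −ℓ ≤ m_ℓ ≤ ℓ.
The remaining sets (a), (b), (d) satisfy all four rules.

(c)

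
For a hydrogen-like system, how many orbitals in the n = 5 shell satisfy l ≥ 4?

For n = 5, l ranges over 0 … 4.
Per l-value: l=4 → 9.
Total orbitals: 9.

9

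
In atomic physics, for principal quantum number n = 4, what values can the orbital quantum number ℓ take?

ℓ is an integer with 0 ≤ ℓ ≤ n−1, so for n = 4: ℓ = 0, 1, 2, 3.

0, 1, 2, 3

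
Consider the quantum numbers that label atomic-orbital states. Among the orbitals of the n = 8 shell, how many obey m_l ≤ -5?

For n = 8, l ranges over 0 … 7.
Per l-value: l=5 → 1; l=6 → 2; l=7 → 3.
Total orbitals: 1 + 2 + 3 = 6.

6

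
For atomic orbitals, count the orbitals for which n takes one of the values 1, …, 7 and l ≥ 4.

Per-shell orbital counts meeting the constraint:
n=5 → 9; n=6 → 20; n=7 → 33.
Total orbitals: 9 + 20 + 33 = 62.

62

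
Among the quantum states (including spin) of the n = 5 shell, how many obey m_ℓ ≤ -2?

For n = 5, ℓ ranges over 0 … 4.
Orbitals with m_ℓ ≤ -2, by ℓ: ℓ=2 → 1; ℓ=3 → 2; ℓ=4 → 3.
Orbitals: 1 + 2 + 3 = 6. Each orbital carries two spin states, so 6 × 2 = 12 states.

12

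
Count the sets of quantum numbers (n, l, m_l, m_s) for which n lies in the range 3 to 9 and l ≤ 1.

Per-shell orbital counts meeting the constraint:
n=3 → 4; n=4 → 4; n=5 → 4; n=6 → 4; n=7 → 4; n=8 → 4; n=9 → 4.
Orbitals: 4 + 4 + 4 + 4 + 4 + 4 + 4 = 28. Including both spin states (m_s = ±1/2) gives 2 × 28 = 56 states.

56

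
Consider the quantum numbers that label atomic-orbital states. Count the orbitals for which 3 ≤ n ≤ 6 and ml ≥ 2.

20

Per-shell orbital counts meeting the constraint:
n=3 → 1; n=4 → 3; n=5 → 6; n=6 → 10.
Total orbitals: 1 + 3 + 6 + 10 = 20.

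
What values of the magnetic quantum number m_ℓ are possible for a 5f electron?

The 5f subshell has ℓ = 3, and m_ℓ takes every integer from −ℓ to +ℓ. With ℓ = 3 that gives the 7 values -3, -2, -1, 0, 1, 2, 3.

-3, -2, -1, 0, 1, 2, 3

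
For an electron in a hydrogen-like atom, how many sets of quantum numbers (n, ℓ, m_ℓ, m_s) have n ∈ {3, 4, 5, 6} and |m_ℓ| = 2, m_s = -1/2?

20

Go shell by shell, enumerating (ℓ, m_ℓ) with |m_ℓ| = 2:
n=3 → 2; n=4 → 4; n=5 → 6; n=6 → 8.
Orbitals: 2 + 4 + 6 + 8 = 20. With m_s fixed to -1/2 there is one state per orbital, so 20 states.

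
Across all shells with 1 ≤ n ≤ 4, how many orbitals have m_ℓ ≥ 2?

Work shell by shell — for each n, count the (ℓ, m_ℓ) pairs that satisfy m_ℓ ≥ 2:
n=3 → 1; n=4 → 3.
Total orbitals: 1 + 3 = 4.

4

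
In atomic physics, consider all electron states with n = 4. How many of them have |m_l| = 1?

12

Contributions: l=1 → 2; l=2 → 2; l=3 → 2.
Orbitals: 2 + 2 + 2 = 6. Each orbital carries two spin states, so 6 × 2 = 12 states.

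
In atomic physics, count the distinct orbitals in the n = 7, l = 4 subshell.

A subshell has 2l+1 orbitals; with l = 4, that's 9.

9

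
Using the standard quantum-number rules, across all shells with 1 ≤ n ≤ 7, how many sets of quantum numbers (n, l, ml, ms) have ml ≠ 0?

Count contributing orbitals for each principal shell:
n=2 → 2; n=3 → 6; n=4 → 12; n=5 → 20; n=6 → 30; n=7 → 42.
Orbitals: 2 + 6 + 12 + 20 + 30 + 42 = 112. Including both spin states (ms = ±1/2) gives 2 × 112 = 224 states.

224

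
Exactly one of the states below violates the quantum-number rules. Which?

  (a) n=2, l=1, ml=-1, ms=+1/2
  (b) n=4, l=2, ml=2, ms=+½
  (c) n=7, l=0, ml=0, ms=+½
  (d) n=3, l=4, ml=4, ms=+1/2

(d)

(d) has l = 4 ≥ n = 3, violating 0 ≤ l ≤ n−1.
The remaining sets (a), (b), (c) satisfy all four rules.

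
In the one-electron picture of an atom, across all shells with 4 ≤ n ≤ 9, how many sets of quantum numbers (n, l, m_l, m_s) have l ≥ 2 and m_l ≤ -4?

Work shell by shell — for each n, count the (l, m_l) pairs that satisfy l ≥ 2 and m_l ≤ -4:
n=5 → 1; n=6 → 3; n=7 → 6; n=8 → 10; n=9 → 15.
Orbitals: 1 + 3 + 6 + 10 + 15 = 35. Including both spin states (m_s = ±1/2) gives 2 × 35 = 70 states.

70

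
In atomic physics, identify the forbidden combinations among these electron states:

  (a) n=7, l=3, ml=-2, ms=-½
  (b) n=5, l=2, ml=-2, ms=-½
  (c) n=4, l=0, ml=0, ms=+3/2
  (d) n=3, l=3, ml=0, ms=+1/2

(c) and (d)

(c) has ms = +3/2, but an electron's spin must be ±1/2.
(d) has l = 3 ≥ n = 3, violating 0 ≤ l ≤ n−1.
The remaining sets (a), (b) satisfy all four rules.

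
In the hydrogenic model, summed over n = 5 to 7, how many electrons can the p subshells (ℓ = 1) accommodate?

18

A p subshell (ℓ = 1) exists for every n ≥ 2, so shells n = 5, 6, 7 each contribute one — 3 subshells.
Since each p subshell holds 2(2·1+1) = 6 electrons, the total is 3 × 6 = 18.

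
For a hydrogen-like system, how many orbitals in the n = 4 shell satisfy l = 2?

5

With n = 4 the allowed l are 0, 1, …, 3.
The (l, m_l) pairs meeting l = 2 give: l=2 → 5.
Total orbitals: 5.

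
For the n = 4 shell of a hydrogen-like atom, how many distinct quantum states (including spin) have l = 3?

14

The n = 4 shell has l = 0 through 3; check each.
The (l, ml) pairs meeting l = 3 give: l=3 → 7.
Orbitals: 7. Each orbital carries two spin states, so 7 × 2 = 14 states.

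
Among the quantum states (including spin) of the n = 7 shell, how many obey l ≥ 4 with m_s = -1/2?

33

For n = 7, l ranges over 0 … 6.
Contributions: l=4 → 9; l=5 → 11; l=6 → 13.
Orbitals: 9 + 11 + 13 = 33. With m_s fixed to a single value there is one state per orbital, giving 33 states.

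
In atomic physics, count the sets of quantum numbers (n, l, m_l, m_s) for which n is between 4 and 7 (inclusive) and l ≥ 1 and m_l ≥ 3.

Treat each shell separately and count matching orbitals:
n=4 → 1; n=5 → 3; n=6 → 6; n=7 → 10.
Orbitals: 1 + 3 + 6 + 10 = 20. Including both spin states (m_s = ±1/2) gives 2 × 20 = 40 states.

40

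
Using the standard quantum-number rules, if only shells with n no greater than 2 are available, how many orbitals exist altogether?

Total orbitals = 1² + 2² = 5.

5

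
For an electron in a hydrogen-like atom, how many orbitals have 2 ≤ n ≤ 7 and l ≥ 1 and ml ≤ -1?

Count contributing orbitals for each principal shell:
n=2 → 1; n=3 → 3; n=4 → 6; n=5 → 10; n=6 → 15; n=7 → 21.
Total orbitals: 1 + 3 + 6 + 10 + 15 + 21 = 56.

56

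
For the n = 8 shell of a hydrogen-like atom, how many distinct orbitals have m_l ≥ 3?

15

The (l, m_l) pairs meeting m_l ≥ 3 give: l=3 → 1; l=4 → 2; l=5 → 3; l=6 → 4; l=7 → 5.
Total orbitals: 1 + 2 + 3 + 4 + 5 = 15.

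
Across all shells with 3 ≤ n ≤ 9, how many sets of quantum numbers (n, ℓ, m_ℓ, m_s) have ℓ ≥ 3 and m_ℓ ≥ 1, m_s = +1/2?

98

Per-shell orbital counts meeting the constraint:
n=4 → 3; n=5 → 7; n=6 → 12; n=7 → 18; n=8 → 25; n=9 → 33.
Orbitals: 3 + 7 + 12 + 18 + 25 + 33 = 98. With m_s fixed to +1/2 there is one state per orbital, so 98 states.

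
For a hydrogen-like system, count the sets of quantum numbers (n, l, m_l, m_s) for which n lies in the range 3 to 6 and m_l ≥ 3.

Per-shell orbital counts meeting the constraint:
n=4 → 1; n=5 → 3; n=6 → 6.
Orbitals: 1 + 3 + 6 = 10. Including both spin states (m_s = ±1/2) gives 2 × 10 = 20 states.

20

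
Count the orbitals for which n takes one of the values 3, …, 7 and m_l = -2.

15

Go shell by shell, enumerating (l, m_l) with m_l = -2:
n=3 → 1; n=4 → 2; n=5 → 3; n=6 → 4; n=7 → 5.
Total orbitals: 1 + 2 + 3 + 4 + 5 = 15.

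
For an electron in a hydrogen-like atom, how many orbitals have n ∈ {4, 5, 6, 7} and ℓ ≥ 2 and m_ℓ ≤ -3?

Go shell by shell, enumerating (ℓ, m_ℓ) with ℓ ≥ 2 and m_ℓ ≤ -3:
n=4 → 1; n=5 → 3; n=6 → 6; n=7 → 10.
Total orbitals: 1 + 3 + 6 + 10 = 20.

20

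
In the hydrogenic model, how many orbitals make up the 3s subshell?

A subshell has 2l+1 orbitals; with l = 0, that's 1.

1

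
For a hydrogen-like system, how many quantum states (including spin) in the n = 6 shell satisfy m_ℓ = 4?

4

For n = 6, ℓ ranges over 0 … 5.
Per ℓ-value: ℓ=4 → 1; ℓ=5 → 1.
Orbitals: 1 + 1 = 2. Each orbital carries two spin states, so 2 × 2 = 4 states.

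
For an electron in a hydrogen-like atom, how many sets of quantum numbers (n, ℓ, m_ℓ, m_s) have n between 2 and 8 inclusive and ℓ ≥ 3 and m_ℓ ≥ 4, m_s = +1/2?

Per-shell orbital counts meeting the constraint:
n=5 → 1; n=6 → 3; n=7 → 6; n=8 → 10.
Orbitals: 1 + 3 + 6 + 10 = 20. With m_s fixed to +1/2 there is one state per orbital, so 20 states.

20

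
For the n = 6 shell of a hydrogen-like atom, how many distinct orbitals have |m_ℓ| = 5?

2

Contributions: ℓ=5 → 2.
Total orbitals: 2.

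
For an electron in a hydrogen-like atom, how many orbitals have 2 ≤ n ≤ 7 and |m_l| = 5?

6

Count contributing orbitals for each principal shell:
n=6 → 2; n=7 → 4.
Total orbitals: 2 + 4 = 6.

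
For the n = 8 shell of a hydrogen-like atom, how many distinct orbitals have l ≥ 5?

The n = 8 shell has l = 0 through 7; check each.
Contributions: l=5 → 11; l=6 → 13; l=7 → 15.
Total orbitals: 11 + 13 + 15 = 39.

39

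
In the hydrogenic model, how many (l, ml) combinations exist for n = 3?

The n = 3 shell contains n² = 3² = 9 orbitals.

9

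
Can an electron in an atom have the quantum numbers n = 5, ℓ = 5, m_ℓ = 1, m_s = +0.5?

Not allowed

The orbital quantum number must satisfy 0 ≤ ℓ ≤ n−1. With n = 5 the allowed ℓ values are 0, 1, 2, 3, 4, so ℓ = 5 is out of range.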